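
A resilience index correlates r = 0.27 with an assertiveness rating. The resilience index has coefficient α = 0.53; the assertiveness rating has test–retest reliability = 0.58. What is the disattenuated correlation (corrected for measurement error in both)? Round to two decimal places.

r_true = r_obs / √(r_xx · r_yy) = 0.27 / √(0.53 × 0.58) = 0.27 / √0.3074 = 0.27 / 0.5544 ≈ 0.49.

0.49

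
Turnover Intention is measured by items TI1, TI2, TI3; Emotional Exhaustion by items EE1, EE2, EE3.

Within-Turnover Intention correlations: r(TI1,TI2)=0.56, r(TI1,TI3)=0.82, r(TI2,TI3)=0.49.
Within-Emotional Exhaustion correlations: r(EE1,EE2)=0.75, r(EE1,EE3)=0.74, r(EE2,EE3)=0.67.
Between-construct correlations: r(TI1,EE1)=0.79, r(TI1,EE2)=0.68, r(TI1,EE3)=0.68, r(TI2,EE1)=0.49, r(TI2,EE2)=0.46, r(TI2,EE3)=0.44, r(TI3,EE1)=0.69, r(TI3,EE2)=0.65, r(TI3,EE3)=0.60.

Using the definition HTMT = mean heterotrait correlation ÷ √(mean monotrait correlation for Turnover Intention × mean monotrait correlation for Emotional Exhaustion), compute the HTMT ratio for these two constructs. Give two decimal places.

0.91

Between-construct mean = 5.48/9 = 0.6089.
Mean within-TI = 1.87/3 = 0.6233; mean within-EE = 2.16/3 = 0.7200.
Geometric mean = √(0.6233 × 0.7200) = 0.6699.
HTMT = 0.6089 / 0.6699 = 0.91.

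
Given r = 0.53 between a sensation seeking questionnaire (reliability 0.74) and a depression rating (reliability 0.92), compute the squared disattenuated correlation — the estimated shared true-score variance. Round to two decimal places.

Disattenuated r = 0.53 / √(0.74 × 0.92) = 0.53 / 0.8251 = 0.6423.
Shared true-score variance = 0.6423² = 0.4125 ≈ 0.41.

0.41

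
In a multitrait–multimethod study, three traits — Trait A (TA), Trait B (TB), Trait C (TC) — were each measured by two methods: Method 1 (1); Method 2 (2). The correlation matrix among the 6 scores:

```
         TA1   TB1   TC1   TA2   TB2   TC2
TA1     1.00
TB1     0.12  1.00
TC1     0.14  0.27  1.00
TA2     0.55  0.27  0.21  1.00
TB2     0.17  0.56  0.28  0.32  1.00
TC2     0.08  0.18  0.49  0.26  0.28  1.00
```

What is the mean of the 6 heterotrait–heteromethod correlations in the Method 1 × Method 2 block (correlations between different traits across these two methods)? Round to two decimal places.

HTHM values (method 1 × method 2): 0.17, 0.08, 0.27, 0.18, 0.21, 0.28; mean = 1.19/6 = 0.20.

0.20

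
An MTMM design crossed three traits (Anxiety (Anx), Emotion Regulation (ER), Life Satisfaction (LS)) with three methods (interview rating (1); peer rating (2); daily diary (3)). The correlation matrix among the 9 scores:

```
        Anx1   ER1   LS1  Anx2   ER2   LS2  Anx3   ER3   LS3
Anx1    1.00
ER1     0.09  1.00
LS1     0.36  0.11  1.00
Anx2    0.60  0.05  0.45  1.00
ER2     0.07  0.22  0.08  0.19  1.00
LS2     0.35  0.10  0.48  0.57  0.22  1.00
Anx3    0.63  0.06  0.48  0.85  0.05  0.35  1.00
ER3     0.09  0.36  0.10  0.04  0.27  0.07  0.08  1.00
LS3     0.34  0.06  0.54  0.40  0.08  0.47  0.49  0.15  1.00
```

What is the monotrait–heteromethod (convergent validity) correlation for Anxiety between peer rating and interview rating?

0.60

Same trait (Anx), different methods: r(Anx2, Anx1) = 0.60.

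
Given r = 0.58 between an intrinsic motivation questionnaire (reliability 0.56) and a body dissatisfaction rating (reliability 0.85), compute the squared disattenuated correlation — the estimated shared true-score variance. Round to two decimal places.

Disattenuated r = 0.58 / √(0.56 × 0.85) = 0.58 / 0.6899 = 0.8407.
Shared true-score variance = 0.8407² = 0.7068 ≈ 0.71.

0.71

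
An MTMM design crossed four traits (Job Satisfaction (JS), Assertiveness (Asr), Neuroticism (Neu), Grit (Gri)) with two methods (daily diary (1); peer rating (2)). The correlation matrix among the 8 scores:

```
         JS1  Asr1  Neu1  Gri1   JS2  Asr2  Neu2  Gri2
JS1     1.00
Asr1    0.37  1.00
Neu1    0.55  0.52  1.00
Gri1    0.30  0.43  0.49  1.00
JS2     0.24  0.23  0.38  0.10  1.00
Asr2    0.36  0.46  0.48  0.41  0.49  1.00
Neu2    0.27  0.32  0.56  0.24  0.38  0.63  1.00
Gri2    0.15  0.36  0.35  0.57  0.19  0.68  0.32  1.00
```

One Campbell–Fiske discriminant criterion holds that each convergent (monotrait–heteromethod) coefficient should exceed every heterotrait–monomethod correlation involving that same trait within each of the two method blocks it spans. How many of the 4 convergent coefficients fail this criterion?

Checking each validity diagonal entry against its comparison values:
JS (methods 1·2): 0.24 vs {0.37, 0.49, 0.55, 0.38, 0.30, 0.19} → fail.
Asr (methods 1·2): 0.46 vs {0.37, 0.49, 0.52, 0.63, 0.43, 0.68} → fail.
Neu (methods 1·2): 0.56 vs {0.55, 0.38, 0.52, 0.63, 0.49, 0.32} → fail.
Gri (methods 1·2): 0.57 vs {0.30, 0.19, 0.43, 0.68, 0.49, 0.32} → fail.
4 of 4 fail.

4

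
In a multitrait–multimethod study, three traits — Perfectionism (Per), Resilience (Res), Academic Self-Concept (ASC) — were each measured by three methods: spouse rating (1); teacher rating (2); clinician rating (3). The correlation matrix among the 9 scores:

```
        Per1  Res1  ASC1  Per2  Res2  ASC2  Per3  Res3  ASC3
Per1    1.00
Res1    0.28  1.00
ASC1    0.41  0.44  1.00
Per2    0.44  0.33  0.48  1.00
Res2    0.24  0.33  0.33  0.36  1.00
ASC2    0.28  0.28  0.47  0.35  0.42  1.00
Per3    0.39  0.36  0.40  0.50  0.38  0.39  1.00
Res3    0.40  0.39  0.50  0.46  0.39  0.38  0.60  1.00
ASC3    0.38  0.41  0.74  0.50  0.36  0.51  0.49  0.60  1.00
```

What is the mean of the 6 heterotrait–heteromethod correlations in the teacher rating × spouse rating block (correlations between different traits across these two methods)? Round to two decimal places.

HTHM values (method 2 × method 1): 0.33, 0.48, 0.24, 0.33, 0.28, 0.28; mean = 1.94/6 = 0.32.

0.32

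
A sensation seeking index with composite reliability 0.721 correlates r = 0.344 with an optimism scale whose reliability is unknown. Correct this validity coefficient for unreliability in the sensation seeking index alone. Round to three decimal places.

0.405

Single correction: r_c = r_obs / √r_xx = 0.344 / √0.721 = 0.344 / 0.8491 ≈ 0.405.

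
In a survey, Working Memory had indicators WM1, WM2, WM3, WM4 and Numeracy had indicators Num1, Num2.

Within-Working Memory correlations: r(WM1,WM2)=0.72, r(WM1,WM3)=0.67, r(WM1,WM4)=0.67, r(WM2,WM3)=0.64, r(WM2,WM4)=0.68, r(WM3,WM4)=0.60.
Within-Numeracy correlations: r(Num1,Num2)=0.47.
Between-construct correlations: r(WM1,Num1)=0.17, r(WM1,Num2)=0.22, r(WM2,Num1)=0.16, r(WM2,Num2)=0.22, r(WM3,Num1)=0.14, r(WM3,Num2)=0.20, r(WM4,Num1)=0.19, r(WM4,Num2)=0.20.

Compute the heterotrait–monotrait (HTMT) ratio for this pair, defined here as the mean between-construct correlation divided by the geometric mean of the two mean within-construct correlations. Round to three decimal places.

0.336

Between-construct mean = 1.50/8 = 0.1875.
Mean within-WM = 3.98/6 = 0.6633; mean within-Num = 0.47/1 = 0.4700.
Geometric mean = √(0.6633 × 0.4700) = 0.5583.
HTMT = 0.1875 / 0.5583 = 0.336.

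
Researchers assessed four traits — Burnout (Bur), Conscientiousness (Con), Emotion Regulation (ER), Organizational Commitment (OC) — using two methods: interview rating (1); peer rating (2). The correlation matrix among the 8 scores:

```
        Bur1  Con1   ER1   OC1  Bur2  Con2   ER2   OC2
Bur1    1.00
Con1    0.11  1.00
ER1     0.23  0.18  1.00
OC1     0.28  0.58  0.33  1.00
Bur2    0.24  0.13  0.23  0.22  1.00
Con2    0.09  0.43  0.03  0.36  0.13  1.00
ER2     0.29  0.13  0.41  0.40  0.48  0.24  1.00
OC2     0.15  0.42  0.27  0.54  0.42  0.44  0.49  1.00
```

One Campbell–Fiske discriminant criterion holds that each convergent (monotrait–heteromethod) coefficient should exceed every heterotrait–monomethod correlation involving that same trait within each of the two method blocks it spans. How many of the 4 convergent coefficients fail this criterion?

4

Convergent coefficients and their comparison sets:
Bur (methods 1·2): 0.24 vs {0.11, 0.13, 0.23, 0.48, 0.28, 0.42} → fail.
Con (methods 1·2): 0.43 vs {0.11, 0.13, 0.18, 0.24, 0.58, 0.44} → fail.
ER (methods 1·2): 0.41 vs {0.23, 0.48, 0.18, 0.24, 0.33, 0.49} → fail.
OC (methods 1·2): 0.54 vs {0.28, 0.42, 0.58, 0.44, 0.33, 0.49} → fail.
4 of 4 fail.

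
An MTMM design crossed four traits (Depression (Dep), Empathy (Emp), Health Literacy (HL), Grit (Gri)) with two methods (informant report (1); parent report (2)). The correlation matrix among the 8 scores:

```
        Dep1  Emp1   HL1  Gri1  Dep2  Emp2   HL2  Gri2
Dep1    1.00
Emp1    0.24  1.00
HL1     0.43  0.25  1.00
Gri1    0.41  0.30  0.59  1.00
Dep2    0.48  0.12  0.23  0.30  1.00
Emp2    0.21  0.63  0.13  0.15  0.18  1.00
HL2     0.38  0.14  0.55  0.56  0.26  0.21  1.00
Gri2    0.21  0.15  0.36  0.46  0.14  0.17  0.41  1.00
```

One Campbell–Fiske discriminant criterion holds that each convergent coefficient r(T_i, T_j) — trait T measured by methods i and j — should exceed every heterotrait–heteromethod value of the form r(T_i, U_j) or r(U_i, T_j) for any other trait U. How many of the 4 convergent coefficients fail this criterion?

Each convergent coefficient versus the relevant comparison correlations:
Dep (methods 1·2): 0.48 vs {0.21, 0.12, 0.38, 0.23, 0.21, 0.30} → pass.
Emp (methods 1·2): 0.63 vs {0.12, 0.21, 0.14, 0.13, 0.15, 0.15} → pass.
HL (methods 1·2): 0.55 vs {0.23, 0.38, 0.13, 0.14, 0.36, 0.56} → fail.
Gri (methods 1·2): 0.46 vs {0.30, 0.21, 0.15, 0.15, 0.56, 0.36} → fail.
2 of 4 fail.

2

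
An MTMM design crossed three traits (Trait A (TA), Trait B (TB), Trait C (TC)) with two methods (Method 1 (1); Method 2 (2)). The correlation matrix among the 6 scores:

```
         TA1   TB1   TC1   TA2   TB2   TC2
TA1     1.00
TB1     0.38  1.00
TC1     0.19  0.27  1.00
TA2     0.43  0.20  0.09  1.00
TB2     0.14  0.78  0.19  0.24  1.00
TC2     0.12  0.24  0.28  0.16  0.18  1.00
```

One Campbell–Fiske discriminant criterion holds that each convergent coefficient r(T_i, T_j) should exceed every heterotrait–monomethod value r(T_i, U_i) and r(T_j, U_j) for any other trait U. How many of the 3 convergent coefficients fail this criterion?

0

Convergent coefficients and their comparison sets:
TA (methods 1·2): 0.43 vs {0.38, 0.24, 0.19, 0.16} → pass.
TB (methods 1·2): 0.78 vs {0.38, 0.24, 0.27, 0.18} → pass.
TC (methods 1·2): 0.28 vs {0.19, 0.16, 0.27, 0.18} → pass.
0 of 3 fail.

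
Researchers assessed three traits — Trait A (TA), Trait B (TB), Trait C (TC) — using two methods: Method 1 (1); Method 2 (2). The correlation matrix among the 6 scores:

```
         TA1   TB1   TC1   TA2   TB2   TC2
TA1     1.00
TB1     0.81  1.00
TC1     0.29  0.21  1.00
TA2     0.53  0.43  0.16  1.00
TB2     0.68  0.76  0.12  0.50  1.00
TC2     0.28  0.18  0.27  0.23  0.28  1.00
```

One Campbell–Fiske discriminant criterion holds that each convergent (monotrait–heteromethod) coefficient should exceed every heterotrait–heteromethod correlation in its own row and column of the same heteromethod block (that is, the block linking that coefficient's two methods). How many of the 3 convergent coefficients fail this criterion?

2

Each convergent coefficient versus the relevant comparison correlations:
TA (methods 1·2): 0.53 vs {0.68, 0.43, 0.28, 0.16} → fail.
TB (methods 1·2): 0.76 vs {0.43, 0.68, 0.18, 0.12} → pass.
TC (methods 1·2): 0.27 vs {0.16, 0.28, 0.12, 0.18} → fail.
2 of 3 fail.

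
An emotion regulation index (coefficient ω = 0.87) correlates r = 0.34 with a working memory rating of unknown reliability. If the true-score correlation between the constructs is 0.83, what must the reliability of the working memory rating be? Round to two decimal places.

0.19

r_true = r_obs / √(r_xx · r_yy) ⇒ 0.83 = 0.34 / √(0.87 · r_yy).
√(0.87 · r_yy) = 0.34 / 0.83 = 0.4096; 0.87 · r_yy = 0.1678; r_yy = 0.1678 / 0.87 ≈ 0.19.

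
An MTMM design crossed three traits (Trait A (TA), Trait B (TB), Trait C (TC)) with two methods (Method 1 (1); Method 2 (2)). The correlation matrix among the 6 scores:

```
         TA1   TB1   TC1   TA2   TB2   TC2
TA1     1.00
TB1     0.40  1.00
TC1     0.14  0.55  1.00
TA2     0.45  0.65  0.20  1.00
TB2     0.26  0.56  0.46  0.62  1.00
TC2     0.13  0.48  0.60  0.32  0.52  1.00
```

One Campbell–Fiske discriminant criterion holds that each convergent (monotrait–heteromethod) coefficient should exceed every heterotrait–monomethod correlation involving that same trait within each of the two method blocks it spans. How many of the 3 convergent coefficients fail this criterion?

2

Each convergent coefficient versus the relevant comparison correlations:
TA (methods 1·2): 0.45 vs {0.40, 0.62, 0.14, 0.32} → fail.
TB (methods 1·2): 0.56 vs {0.40, 0.62, 0.55, 0.52} → fail.
TC (methods 1·2): 0.60 vs {0.14, 0.32, 0.55, 0.52} → pass.
2 of 3 fail.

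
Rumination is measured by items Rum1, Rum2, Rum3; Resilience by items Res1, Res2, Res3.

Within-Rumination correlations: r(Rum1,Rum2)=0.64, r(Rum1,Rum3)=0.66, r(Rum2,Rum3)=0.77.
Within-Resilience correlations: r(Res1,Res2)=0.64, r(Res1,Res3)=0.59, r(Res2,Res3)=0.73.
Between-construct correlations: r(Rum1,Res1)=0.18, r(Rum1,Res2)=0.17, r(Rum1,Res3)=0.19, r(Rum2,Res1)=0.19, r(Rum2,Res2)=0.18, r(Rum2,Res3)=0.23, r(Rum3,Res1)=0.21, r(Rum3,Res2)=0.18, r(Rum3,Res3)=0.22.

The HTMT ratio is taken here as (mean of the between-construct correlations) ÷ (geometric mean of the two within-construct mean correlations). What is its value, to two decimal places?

0.29

Mean between = 1.75/9 = 0.1944.
Mean within-Rum = 2.07/3 = 0.6900; mean within-Res = 1.96/3 = 0.6533.
Geometric mean = √(0.6900 × 0.6533) = 0.6714.
HTMT = 0.1944 / 0.6714 = 0.29.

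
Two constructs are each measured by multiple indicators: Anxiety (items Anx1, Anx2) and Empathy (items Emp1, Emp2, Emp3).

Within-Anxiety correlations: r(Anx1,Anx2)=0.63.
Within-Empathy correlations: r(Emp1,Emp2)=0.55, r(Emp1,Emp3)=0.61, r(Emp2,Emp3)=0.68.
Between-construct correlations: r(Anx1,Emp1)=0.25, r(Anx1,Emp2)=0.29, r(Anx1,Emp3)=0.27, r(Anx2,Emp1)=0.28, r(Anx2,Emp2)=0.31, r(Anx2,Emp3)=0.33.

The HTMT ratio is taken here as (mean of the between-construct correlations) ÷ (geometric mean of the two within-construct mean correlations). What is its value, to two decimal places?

Between-construct mean = 1.73/6 = 0.2883.
Mean within-Anx = 0.63/1 = 0.6300; mean within-Emp = 1.84/3 = 0.6133.
Geometric mean = √(0.6300 × 0.6133) = 0.6216.
HTMT = 0.2883 / 0.6216 = 0.46.

0.46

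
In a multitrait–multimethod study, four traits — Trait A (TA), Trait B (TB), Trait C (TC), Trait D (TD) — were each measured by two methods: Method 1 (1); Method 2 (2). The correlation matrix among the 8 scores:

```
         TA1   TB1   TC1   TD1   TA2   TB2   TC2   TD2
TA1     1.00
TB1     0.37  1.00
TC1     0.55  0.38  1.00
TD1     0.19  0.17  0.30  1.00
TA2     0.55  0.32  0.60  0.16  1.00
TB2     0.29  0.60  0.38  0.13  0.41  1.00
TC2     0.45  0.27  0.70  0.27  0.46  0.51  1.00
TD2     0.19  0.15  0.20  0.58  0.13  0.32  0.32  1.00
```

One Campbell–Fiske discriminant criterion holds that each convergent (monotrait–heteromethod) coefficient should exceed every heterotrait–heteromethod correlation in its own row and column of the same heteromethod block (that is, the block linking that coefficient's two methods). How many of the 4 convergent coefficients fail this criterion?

1

Convergent coefficients and their comparison sets:
TA (methods 1·2): 0.55 vs {0.29, 0.32, 0.45, 0.60, 0.19, 0.16} → fail.
TB (methods 1·2): 0.60 vs {0.32, 0.29, 0.27, 0.38, 0.15, 0.13} → pass.
TC (methods 1·2): 0.70 vs {0.60, 0.45, 0.38, 0.27, 0.20, 0.27} → pass.
TD (methods 1·2): 0.58 vs {0.16, 0.19, 0.13, 0.15, 0.27, 0.20} → pass.
1 of 4 fail.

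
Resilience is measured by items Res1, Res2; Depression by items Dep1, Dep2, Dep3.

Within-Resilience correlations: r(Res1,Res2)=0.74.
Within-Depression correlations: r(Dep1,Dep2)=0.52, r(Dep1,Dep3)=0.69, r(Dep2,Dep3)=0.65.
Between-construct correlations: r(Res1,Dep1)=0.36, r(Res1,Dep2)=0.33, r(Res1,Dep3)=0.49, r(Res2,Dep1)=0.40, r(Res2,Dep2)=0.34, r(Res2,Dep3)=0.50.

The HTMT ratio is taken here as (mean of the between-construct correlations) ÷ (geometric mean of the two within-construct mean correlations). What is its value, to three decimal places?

Mean between = 2.42/6 = 0.4033.
Mean within-Res = 0.74/1 = 0.7400; mean within-Dep = 1.86/3 = 0.6200.
Geometric mean = √(0.7400 × 0.6200) = 0.6773.
HTMT = 0.4033 / 0.6773 = 0.595.

0.595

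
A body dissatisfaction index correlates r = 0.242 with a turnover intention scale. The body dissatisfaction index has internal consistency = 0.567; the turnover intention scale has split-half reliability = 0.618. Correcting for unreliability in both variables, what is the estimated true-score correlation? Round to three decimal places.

0.409

r_true = r_obs / √(r_xx · r_yy) = 0.242 / √(0.567 × 0.618) = 0.242 / √0.350406 = 0.242 / 0.5920 ≈ 0.409.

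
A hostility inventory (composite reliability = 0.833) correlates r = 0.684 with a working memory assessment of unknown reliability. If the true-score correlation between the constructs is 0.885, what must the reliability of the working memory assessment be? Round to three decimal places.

r_true = r_obs / √(r_xx · r_yy) ⇒ 0.885 = 0.684 / √(0.833 · r_yy).
√(0.833 · r_yy) = 0.684 / 0.885 = 0.7729; 0.833 · r_yy = 0.5974; r_yy = 0.5974 / 0.833 ≈ 0.717.

0.717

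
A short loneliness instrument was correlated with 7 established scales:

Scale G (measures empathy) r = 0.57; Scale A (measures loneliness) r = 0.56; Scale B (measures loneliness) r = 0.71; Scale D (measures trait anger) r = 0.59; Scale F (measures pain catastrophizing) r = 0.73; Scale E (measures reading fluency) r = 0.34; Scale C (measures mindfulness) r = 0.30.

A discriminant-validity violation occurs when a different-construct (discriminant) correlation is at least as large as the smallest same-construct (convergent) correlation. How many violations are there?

3

Convergent (same construct = loneliness): Scale A, Scale B.
Smallest convergent = 0.56. Discriminant values: 0.57, 0.59, 0.73, 0.34, 0.30; count ≥ 0.56 → 3.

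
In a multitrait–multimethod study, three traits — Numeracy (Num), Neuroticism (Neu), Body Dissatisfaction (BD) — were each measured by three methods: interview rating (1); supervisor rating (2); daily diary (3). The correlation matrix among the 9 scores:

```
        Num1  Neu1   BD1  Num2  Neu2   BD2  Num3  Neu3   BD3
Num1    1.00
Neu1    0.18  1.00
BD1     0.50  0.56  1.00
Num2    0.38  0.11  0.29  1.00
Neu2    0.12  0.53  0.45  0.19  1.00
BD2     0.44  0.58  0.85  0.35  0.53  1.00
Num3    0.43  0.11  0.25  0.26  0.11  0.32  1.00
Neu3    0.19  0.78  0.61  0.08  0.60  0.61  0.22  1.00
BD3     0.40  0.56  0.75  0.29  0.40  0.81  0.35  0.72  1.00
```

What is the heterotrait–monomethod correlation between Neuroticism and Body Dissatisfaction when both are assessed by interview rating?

0.56

Different traits, same method: r(Neu1, BD1) = 0.56.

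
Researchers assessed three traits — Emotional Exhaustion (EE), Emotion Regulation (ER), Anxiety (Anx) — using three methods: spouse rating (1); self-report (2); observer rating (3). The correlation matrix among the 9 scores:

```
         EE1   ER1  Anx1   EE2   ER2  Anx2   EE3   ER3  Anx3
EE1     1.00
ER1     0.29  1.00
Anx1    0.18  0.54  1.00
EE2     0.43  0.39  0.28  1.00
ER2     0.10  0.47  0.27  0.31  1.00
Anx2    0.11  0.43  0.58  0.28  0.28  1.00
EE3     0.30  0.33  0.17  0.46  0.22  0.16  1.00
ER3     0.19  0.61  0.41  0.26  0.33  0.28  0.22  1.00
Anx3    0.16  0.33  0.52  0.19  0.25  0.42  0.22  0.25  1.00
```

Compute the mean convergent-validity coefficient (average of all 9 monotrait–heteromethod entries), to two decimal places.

Convergent values: 0.43, 0.30, 0.46, 0.47, 0.61, 0.33, 0.58, 0.52, 0.42; mean = 4.12/9 = 0.46.

0.46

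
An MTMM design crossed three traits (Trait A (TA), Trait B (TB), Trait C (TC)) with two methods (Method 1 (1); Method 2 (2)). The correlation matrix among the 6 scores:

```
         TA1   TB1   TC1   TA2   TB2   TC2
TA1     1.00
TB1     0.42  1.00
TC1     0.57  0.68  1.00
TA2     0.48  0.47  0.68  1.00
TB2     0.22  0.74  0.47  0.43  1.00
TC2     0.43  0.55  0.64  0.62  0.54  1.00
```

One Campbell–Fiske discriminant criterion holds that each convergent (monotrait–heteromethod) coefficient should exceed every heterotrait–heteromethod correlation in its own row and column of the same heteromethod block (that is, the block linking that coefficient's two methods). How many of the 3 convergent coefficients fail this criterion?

2

Convergent coefficients and their comparison sets:
TA (methods 1·2): 0.48 vs {0.22, 0.47, 0.43, 0.68} → fail.
TB (methods 1·2): 0.74 vs {0.47, 0.22, 0.55, 0.47} → pass.
TC (methods 1·2): 0.64 vs {0.68, 0.43, 0.47, 0.55} → fail.
2 of 3 fail.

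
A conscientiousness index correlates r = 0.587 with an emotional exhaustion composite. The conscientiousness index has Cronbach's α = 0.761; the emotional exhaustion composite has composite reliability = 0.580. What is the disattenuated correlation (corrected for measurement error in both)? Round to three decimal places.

r_true = r_obs / √(r_xx · r_yy) = 0.587 / √(0.761 × 0.580) = 0.587 / √0.441380 = 0.587 / 0.6644 ≈ 0.884.

0.884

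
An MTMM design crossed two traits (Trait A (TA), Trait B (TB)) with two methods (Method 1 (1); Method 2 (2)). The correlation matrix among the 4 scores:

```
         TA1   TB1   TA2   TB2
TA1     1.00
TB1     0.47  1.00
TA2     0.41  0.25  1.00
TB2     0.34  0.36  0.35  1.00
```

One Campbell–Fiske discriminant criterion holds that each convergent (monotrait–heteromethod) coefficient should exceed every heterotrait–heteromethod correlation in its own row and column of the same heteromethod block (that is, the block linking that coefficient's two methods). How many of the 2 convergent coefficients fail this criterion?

Checking each validity diagonal entry against its comparison values:
TA (methods 1·2): 0.41 vs {0.34, 0.25} → pass.
TB (methods 1·2): 0.36 vs {0.25, 0.34} → pass.
0 of 2 fail.

0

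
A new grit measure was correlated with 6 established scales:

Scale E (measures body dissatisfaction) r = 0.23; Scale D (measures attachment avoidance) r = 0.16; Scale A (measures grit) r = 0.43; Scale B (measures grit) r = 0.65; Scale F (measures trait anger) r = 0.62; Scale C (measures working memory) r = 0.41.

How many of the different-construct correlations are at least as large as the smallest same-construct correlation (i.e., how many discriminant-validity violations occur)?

Convergent (same construct = grit): Scale A, Scale B.
Smallest convergent = 0.43. Discriminant values: 0.23, 0.16, 0.62, 0.41; count ≥ 0.43 → 1.

1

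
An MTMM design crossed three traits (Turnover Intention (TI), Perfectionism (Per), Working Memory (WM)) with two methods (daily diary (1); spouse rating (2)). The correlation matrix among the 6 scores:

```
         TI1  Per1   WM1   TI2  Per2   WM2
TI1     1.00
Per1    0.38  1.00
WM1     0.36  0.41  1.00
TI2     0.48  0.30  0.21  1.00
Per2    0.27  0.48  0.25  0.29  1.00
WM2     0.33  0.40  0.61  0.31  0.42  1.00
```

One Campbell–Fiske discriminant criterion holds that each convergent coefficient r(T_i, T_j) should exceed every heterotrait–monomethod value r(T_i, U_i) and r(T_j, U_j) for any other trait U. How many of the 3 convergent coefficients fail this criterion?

0

Each convergent coefficient versus the relevant comparison correlations:
TI (methods 1·2): 0.48 vs {0.38, 0.29, 0.36, 0.31} → pass.
Per (methods 1·2): 0.48 vs {0.38, 0.29, 0.41, 0.42} → pass.
WM (methods 1·2): 0.61 vs {0.36, 0.31, 0.41, 0.42} → pass.
0 of 3 fail.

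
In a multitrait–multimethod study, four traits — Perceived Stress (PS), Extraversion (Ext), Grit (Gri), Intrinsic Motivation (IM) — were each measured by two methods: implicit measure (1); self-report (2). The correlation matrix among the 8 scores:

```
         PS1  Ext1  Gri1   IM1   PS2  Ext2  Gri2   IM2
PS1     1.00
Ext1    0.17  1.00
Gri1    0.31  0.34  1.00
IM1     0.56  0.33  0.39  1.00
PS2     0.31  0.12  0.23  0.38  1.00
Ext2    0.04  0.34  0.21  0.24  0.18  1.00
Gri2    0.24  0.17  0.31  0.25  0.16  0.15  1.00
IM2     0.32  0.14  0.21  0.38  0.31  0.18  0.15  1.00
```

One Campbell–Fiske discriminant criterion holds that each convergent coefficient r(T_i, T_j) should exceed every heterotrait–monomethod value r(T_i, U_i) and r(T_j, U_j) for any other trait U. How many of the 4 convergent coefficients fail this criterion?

Checking each validity diagonal entry against its comparison values:
PS (methods 1·2): 0.31 vs {0.17, 0.18, 0.31, 0.16, 0.56, 0.31} → fail.
Ext (methods 1·2): 0.34 vs {0.17, 0.18, 0.34, 0.15, 0.33, 0.18} → fail.
Gri (methods 1·2): 0.31 vs {0.31, 0.16, 0.34, 0.15, 0.39, 0.15} → fail.
IM (methods 1·2): 0.38 vs {0.56, 0.31, 0.33, 0.18, 0.39, 0.15} → fail.
4 of 4 fail.

4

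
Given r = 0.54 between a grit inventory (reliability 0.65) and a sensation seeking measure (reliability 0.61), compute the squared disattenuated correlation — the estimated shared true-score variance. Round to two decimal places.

Disattenuated r = 0.54 / √(0.65 × 0.61) = 0.54 / 0.6297 = 0.8576.
Shared true-score variance = 0.8576² = 0.7355 ≈ 0.74.

0.74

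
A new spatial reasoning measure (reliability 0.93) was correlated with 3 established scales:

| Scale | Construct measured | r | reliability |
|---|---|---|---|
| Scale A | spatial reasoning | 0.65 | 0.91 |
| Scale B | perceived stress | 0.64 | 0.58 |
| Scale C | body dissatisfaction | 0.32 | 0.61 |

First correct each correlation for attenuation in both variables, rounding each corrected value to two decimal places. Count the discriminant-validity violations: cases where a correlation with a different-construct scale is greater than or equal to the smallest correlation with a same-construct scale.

1

Disattenuated r (r / √(r_scale · r_new)):
  Scale A (conv): 0.65 / √(0.91·0.93) = 0.71
  Scale B (disc): 0.64 / √(0.58·0.93) = 0.87
  Scale C (disc): 0.32 / √(0.61·0.93) = 0.42
Smallest convergent = 0.71. Discriminant values: 0.87, 0.42; count ≥ 0.71 → 1.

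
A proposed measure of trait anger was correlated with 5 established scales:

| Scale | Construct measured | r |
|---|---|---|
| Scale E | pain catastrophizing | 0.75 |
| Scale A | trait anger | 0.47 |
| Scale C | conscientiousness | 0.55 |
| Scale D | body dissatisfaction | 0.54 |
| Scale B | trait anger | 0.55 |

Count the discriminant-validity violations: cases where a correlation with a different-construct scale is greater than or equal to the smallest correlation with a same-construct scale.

Convergent (same construct = trait anger): Scale A, Scale B.
Smallest convergent = 0.47. Discriminant values: 0.75, 0.55, 0.54; count ≥ 0.47 → 3.

3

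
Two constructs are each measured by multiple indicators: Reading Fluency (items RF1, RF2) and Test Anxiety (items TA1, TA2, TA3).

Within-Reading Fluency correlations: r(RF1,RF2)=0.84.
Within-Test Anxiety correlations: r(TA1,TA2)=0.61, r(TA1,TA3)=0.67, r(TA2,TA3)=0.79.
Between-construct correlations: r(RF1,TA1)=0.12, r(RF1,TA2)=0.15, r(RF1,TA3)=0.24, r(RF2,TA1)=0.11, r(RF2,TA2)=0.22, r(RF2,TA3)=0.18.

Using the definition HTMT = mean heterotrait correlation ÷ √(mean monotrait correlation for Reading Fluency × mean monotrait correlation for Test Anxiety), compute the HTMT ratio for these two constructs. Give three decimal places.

Between-construct mean = 1.02/6 = 0.1700.
Mean within-RF = 0.84/1 = 0.8400; mean within-TA = 2.07/3 = 0.6900.
Geometric mean = √(0.8400 × 0.6900) = 0.7613.
HTMT = 0.1700 / 0.7613 = 0.223.

0.223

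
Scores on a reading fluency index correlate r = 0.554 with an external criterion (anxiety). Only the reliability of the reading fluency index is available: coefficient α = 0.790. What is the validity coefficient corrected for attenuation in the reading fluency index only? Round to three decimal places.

0.623

Single correction: r_c = r_obs / √r_xx = 0.554 / √0.790 = 0.554 / 0.8888 ≈ 0.623.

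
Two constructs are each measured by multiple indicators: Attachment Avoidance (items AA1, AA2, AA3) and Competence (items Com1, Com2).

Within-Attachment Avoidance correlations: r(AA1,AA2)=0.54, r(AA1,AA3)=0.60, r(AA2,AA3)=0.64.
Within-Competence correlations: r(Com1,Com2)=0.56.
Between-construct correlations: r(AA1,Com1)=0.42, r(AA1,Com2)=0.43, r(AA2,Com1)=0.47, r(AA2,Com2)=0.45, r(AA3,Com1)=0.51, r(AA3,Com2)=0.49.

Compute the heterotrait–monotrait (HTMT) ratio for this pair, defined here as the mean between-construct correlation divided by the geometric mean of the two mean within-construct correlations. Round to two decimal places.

Between-construct mean = 2.77/6 = 0.4617.
Mean within-AA = 1.78/3 = 0.5933; mean within-Com = 0.56/1 = 0.5600.
Geometric mean = √(0.5933 × 0.5600) = 0.5764.
HTMT = 0.4617 / 0.5764 = 0.80.

0.80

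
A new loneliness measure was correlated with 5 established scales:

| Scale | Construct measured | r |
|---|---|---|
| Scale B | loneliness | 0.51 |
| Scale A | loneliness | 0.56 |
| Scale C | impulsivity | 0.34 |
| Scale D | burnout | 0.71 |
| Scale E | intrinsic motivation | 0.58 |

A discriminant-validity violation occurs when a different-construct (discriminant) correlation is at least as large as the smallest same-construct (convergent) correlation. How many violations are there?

2

Convergent (same construct = loneliness): Scale B, Scale A.
Smallest convergent = 0.51. Discriminant values: 0.34, 0.71, 0.58; count ≥ 0.51 → 2.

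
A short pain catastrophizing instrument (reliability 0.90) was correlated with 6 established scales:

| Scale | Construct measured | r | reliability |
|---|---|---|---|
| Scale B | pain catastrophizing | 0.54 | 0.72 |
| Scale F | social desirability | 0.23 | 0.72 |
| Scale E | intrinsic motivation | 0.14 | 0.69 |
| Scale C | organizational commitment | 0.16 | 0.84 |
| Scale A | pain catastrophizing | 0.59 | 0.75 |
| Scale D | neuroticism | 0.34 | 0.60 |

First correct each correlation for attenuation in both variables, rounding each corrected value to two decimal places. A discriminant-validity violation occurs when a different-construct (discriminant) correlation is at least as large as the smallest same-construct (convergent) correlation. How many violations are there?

0

Disattenuated r (r / √(r_scale · r_new)):
  Scale B (conv): 0.54 / √(0.72·0.90) = 0.67
  Scale F (disc): 0.23 / √(0.72·0.90) = 0.29
  Scale E (disc): 0.14 / √(0.69·0.90) = 0.18
  Scale C (disc): 0.16 / √(0.84·0.90) = 0.18
  Scale A (conv): 0.59 / √(0.75·0.90) = 0.72
  Scale D (disc): 0.34 / √(0.60·0.90) = 0.46
Smallest convergent = 0.67. Discriminant values: 0.29, 0.18, 0.18, 0.46; count ≥ 0.67 → 0.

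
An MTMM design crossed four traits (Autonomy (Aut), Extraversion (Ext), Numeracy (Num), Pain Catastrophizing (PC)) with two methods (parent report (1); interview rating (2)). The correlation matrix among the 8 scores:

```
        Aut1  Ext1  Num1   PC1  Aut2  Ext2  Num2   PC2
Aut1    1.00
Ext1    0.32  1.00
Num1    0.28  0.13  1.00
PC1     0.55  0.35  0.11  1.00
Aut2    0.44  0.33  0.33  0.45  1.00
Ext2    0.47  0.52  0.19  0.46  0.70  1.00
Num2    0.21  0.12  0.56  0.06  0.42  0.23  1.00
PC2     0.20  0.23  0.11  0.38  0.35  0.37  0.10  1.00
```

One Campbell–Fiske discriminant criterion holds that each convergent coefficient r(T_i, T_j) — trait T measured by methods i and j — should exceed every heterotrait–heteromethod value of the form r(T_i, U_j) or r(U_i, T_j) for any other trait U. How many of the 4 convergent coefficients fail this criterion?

2

Convergent coefficients and their comparison sets:
Aut (methods 1·2): 0.44 vs {0.47, 0.33, 0.21, 0.33, 0.20, 0.45} → fail.
Ext (methods 1·2): 0.52 vs {0.33, 0.47, 0.12, 0.19, 0.23, 0.46} → pass.
Num (methods 1·2): 0.56 vs {0.33, 0.21, 0.19, 0.12, 0.11, 0.06} → pass.
PC (methods 1·2): 0.38 vs {0.45, 0.20, 0.46, 0.23, 0.06, 0.11} → fail.
2 of 4 fail.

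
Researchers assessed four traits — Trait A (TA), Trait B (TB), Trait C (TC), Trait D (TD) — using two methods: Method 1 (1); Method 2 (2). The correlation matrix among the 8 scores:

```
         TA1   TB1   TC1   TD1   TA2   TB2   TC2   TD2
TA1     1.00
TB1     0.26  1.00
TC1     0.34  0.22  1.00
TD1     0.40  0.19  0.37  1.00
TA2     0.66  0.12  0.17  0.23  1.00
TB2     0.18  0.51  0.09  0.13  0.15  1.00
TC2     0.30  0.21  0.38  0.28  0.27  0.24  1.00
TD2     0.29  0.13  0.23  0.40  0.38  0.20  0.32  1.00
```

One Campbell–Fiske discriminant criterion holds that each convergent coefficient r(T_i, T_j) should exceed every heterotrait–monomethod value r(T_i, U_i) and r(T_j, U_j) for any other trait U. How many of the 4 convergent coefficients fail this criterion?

1

Checking each validity diagonal entry against its comparison values:
TA (methods 1·2): 0.66 vs {0.26, 0.15, 0.34, 0.27, 0.40, 0.38} → pass.
TB (methods 1·2): 0.51 vs {0.26, 0.15, 0.22, 0.24, 0.19, 0.20} → pass.
TC (methods 1·2): 0.38 vs {0.34, 0.27, 0.22, 0.24, 0.37, 0.32} → pass.
TD (methods 1·2): 0.40 vs {0.40, 0.38, 0.19, 0.20, 0.37, 0.32} → fail.
1 of 4 fail.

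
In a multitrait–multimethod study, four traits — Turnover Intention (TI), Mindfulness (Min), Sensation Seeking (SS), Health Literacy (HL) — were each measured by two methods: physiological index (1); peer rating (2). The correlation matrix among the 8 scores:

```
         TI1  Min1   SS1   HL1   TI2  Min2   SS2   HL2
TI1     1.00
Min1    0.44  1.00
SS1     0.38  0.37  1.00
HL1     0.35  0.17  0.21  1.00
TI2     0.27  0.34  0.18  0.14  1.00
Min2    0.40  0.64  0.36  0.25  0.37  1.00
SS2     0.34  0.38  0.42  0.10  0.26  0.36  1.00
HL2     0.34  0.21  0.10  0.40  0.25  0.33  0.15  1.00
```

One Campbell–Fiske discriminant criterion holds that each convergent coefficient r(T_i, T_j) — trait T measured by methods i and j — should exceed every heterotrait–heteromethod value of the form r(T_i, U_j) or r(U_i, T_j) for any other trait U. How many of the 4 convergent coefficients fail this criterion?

Checking each validity diagonal entry against its comparison values:
TI (methods 1·2): 0.27 vs {0.40, 0.34, 0.34, 0.18, 0.34, 0.14} → fail.
Min (methods 1·2): 0.64 vs {0.34, 0.40, 0.38, 0.36, 0.21, 0.25} → pass.
SS (methods 1·2): 0.42 vs {0.18, 0.34, 0.36, 0.38, 0.10, 0.10} → pass.
HL (methods 1·2): 0.40 vs {0.14, 0.34, 0.25, 0.21, 0.10, 0.10} → pass.
1 of 4 fail.

1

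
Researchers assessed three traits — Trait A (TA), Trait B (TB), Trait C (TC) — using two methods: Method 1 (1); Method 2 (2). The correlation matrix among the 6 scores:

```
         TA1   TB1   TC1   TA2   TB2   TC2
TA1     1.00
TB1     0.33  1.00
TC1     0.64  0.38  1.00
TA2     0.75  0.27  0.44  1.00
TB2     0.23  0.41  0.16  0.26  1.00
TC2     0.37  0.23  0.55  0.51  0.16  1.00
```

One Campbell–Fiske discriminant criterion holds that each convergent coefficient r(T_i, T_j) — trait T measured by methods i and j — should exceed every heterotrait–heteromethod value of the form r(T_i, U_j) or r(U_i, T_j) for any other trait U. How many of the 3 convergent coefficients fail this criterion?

Each convergent coefficient versus the relevant comparison correlations:
TA (methods 1·2): 0.75 vs {0.23, 0.27, 0.37, 0.44} → pass.
TB (methods 1·2): 0.41 vs {0.27, 0.23, 0.23, 0.16} → pass.
TC (methods 1·2): 0.55 vs {0.44, 0.37, 0.16, 0.23} → pass.
0 of 3 fail.

0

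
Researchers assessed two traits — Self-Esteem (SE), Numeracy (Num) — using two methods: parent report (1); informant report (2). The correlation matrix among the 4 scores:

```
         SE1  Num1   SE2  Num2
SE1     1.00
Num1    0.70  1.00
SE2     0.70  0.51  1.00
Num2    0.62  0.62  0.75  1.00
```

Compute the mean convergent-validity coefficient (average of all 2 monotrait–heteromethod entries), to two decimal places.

Convergent values: 0.70, 0.62; mean = 1.32/2 = 0.66.

0.66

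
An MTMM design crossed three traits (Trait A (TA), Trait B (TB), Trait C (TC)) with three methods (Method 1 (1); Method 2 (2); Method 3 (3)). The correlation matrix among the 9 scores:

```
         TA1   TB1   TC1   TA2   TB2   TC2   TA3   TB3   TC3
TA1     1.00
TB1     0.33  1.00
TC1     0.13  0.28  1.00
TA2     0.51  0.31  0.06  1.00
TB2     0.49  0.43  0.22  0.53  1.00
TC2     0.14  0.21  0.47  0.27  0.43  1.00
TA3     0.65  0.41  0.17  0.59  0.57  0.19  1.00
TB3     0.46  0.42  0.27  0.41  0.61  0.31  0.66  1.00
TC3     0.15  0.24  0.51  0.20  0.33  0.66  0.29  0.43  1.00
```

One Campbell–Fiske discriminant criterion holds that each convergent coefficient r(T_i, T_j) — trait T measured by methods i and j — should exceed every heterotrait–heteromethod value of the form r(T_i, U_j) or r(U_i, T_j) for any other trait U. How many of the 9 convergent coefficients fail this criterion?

Checking each validity diagonal entry against its comparison values:
TA (methods 1·2): 0.51 vs {0.49, 0.31, 0.14, 0.06} → pass.
TA (methods 1·3): 0.65 vs {0.46, 0.41, 0.15, 0.17} → pass.
TA (methods 2·3): 0.59 vs {0.41, 0.57, 0.20, 0.19} → pass.
TB (methods 1·2): 0.43 vs {0.31, 0.49, 0.21, 0.22} → fail.
TB (methods 1·3): 0.42 vs {0.41, 0.46, 0.24, 0.27} → fail.
TB (methods 2·3): 0.61 vs {0.57, 0.41, 0.33, 0.31} → pass.
TC (methods 1·2): 0.47 vs {0.06, 0.14, 0.22, 0.21} → pass.
TC (methods 1·3): 0.51 vs {0.17, 0.15, 0.27, 0.24} → pass.
TC (methods 2·3): 0.66 vs {0.19, 0.20, 0.31, 0.33} → pass.
2 of 9 fail.

2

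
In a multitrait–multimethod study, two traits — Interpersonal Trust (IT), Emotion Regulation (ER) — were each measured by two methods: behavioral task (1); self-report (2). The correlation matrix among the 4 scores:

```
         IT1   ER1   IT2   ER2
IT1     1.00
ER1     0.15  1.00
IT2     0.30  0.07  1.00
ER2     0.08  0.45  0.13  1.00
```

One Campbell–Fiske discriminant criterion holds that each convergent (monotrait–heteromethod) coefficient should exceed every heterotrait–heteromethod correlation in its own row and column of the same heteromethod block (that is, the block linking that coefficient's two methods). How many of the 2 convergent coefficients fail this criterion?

0

Each convergent coefficient versus the relevant comparison correlations:
IT (methods 1·2): 0.30 vs {0.08, 0.07} → pass.
ER (methods 1·2): 0.45 vs {0.07, 0.08} → pass.
0 of 2 fail.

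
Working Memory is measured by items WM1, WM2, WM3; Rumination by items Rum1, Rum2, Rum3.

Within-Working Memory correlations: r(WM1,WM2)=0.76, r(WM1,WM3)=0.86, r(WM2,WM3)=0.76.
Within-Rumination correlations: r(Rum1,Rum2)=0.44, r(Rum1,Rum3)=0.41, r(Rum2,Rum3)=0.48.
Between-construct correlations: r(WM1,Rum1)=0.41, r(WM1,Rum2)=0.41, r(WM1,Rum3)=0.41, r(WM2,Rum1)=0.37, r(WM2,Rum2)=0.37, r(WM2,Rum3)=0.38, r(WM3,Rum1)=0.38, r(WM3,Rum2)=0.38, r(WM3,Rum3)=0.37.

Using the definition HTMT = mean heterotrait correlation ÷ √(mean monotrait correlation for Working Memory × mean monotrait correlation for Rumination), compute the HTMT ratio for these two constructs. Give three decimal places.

Mean between = 3.48/9 = 0.3867.
Mean within-WM = 2.38/3 = 0.7933; mean within-Rum = 1.33/3 = 0.4433.
Geometric mean = √(0.7933 × 0.4433) = 0.5930.
HTMT = 0.3867 / 0.5930 = 0.652.

0.652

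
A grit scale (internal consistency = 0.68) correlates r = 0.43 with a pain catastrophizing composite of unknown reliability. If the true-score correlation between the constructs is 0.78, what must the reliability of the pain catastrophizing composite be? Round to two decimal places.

r_true = r_obs / √(r_xx · r_yy) ⇒ 0.78 = 0.43 / √(0.68 · r_yy).
√(0.68 · r_yy) = 0.43 / 0.78 = 0.5513; 0.68 · r_yy = 0.3039; r_yy = 0.3039 / 0.68 ≈ 0.45.

0.45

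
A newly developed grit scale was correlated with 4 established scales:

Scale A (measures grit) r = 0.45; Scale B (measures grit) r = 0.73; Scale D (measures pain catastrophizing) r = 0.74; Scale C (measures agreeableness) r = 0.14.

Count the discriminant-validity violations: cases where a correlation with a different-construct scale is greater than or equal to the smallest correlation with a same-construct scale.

Convergent (same construct = grit): Scale A, Scale B.
Smallest convergent = 0.45. Discriminant values: 0.74, 0.14; count ≥ 0.45 → 1.

1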